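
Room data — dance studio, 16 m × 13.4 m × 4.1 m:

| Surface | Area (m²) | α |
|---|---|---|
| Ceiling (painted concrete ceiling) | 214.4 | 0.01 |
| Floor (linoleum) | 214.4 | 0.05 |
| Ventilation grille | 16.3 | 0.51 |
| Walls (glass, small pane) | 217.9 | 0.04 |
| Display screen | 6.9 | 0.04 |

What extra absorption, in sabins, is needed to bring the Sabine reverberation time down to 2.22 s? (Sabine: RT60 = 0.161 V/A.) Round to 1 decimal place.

33.6 sabins

A₁ = Σ Sᵢαᵢ = 214.4×0.01 + 214.4×0.05 + 16.3×0.51 + 217.9×0.04 + 6.9×0.04 = 30.169 sabins.
Target A₂ = 0.161·879.04/2.22 = 63.750 sabins (V = 879.04 m³).
Additional absorption ΔA = 63.750 − 30.169 = 33.6 sabins.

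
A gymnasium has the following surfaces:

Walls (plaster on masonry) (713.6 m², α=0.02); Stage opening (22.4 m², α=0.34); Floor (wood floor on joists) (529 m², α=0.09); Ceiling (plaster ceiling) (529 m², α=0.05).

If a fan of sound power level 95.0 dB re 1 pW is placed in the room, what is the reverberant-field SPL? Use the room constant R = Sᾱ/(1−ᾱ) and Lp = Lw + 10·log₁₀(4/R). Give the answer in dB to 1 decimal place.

A = 95.948 sabins; S = 1794.0 m².
ᾱ = 0.0535, so room constant R = A/(1−ᾱ) = 101.371 m².
Lp = Lw + 10 log₁₀(4/R) = 95.0 -14.04 = 81.0 dB.

81.0 dB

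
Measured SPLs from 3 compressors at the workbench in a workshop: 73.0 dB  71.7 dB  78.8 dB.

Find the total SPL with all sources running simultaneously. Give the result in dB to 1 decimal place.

Sum in the linear (power) domain: Σ 10^(Lᵢ/10) = 10^(73.0/10) + 10^(71.7/10) + 10^(78.8/10) = 1.106e+08.
L_total = 10·log₁₀(1.106e+08) = 80.4 dB.

80.4 dB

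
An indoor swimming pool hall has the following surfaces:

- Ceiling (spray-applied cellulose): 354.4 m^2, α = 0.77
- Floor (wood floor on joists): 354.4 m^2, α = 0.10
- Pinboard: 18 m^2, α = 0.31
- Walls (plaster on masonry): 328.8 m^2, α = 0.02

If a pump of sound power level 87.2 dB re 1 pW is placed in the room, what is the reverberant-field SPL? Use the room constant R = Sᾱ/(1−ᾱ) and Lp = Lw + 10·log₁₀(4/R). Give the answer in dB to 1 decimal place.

Σ(Sᵢαᵢ) = 354.4×0.77 + 354.4×0.10 + 18×0.31 + 328.8×0.02 = 320.484; total area S = 1055.6 m^2.
ᾱ = 320.484/1055.6 = 0.3036; R = Sᾱ/(1−ᾱ) = 320.484/(1−0.3036) = 460.201 m^2.
Lp = 87.2 + 10·log₁₀(4/460.201) = 87.2 + (-20.61) = 66.6 dB.

66.6 dB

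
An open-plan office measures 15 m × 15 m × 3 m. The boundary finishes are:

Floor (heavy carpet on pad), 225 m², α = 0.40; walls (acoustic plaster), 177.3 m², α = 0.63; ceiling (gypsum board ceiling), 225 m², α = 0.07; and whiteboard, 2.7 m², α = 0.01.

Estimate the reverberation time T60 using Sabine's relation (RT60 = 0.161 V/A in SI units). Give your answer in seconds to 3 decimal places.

0.500 sec

Equivalent absorption area: A = 225×0.40 + 177.3×0.63 + 225×0.07 + 2.7×0.01 = 217.476 m².
Room volume: 675 m³.
RT60 = 0.161 · V / A = 0.161 × 675 / 217.476 = 0.500 s.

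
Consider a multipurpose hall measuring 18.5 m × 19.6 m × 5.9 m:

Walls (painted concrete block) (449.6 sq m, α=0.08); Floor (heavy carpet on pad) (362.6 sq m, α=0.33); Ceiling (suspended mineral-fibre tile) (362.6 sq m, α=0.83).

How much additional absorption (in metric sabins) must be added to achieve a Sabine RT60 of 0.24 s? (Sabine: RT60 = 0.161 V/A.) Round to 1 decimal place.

Total absorption A₁ = 449.6×0.08 + 362.6×0.33 + 362.6×0.83
  = 35.968 + 119.658 + 300.958 = 456.584 sq m sabins.
V = 2139.34 m³. Required absorption A₂ = 0.161 × 2139.34 / 0.24 = 1435.141 sabins.
Shortfall: 1435.141 − 456.584 = 978.6 sabins.

978.6 sabins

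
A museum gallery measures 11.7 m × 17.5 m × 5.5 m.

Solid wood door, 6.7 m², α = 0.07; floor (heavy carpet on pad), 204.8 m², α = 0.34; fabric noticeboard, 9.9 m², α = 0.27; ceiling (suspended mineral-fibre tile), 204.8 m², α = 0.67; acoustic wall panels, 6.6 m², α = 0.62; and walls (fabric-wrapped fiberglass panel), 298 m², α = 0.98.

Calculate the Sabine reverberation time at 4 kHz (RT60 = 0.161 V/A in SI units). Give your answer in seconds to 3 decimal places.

0.358 s

A = Σ Sᵢαᵢ = 6.7*0.07 + 204.8*0.34 + 9.9*0.27 + 204.8*0.67 + 6.6*0.62 + 298*0.98 = 506.122 sabins.
Volume V = 11.7 × 17.5 × 5.5 = 1126.125 m³.
Sabine: RT60 = 0.161 × 1126.125 / 506.122 = 0.358 s.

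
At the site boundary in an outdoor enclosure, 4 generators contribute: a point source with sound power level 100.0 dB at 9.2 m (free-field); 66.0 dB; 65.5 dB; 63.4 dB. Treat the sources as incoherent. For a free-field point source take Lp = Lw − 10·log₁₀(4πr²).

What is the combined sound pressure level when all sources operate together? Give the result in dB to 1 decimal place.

72.8 dB

Source at 9.2 m: Lp = 100.0 − 10·log₁₀(4π·9.2²) = 100.0 − 10·log₁₀(1063.618) = 69.7 dB.
Sum in the linear (power) domain: Σ 10^(Lᵢ/10) = 10^(69.7/10) + 10^(66.0/10) + 10^(65.5/10) + 10^(63.4/10) = 1.905e+07.
Back to dB: 10·log₁₀ Σ = 72.8 dB.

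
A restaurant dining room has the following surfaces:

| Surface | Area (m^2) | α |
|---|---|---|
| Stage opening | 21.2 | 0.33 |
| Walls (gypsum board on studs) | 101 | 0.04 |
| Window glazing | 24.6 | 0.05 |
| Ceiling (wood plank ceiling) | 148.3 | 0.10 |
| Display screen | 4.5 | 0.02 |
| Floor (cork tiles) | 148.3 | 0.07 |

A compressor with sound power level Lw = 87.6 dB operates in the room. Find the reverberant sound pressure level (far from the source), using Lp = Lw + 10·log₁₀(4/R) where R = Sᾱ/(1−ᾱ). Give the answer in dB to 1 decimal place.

Σ(Sᵢαᵢ) = 21.2·0.33 + 101·0.04 + 24.6·0.05 + 148.3·0.10 + 4.5·0.02 + 148.3·0.07 = 37.567; total area S = 447.9 m^2.
ᾱ = 37.567/447.9 = 0.0839; R = Sᾱ/(1−ᾱ) = 37.567/(1−0.0839) = 41.008 m^2.
Lp = Lw + 10 log₁₀(4/R) = 87.6 -10.11 = 77.5 dB.

77.5 dB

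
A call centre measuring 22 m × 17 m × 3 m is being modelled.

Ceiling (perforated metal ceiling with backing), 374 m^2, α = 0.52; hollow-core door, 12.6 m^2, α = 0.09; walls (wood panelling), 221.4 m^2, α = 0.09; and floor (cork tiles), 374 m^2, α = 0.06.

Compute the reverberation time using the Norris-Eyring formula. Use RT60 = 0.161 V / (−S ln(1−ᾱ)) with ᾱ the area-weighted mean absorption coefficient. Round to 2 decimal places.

Total surface area S = 374 + 12.6 + 221.4 + 374 = 982.0 m^2.
Σ(Sᵢαᵢ) = 374·0.52 + 12.6·0.09 + 221.4·0.09 + 374·0.06 = 237.980.
Mean coefficient ᾱ = A/S = 0.2423.
Eyring denominator: −S ln(1−ᾱ) = 272.473.
V = 22 × 17 × 3 = 1122 m³.
T = 0.161·V/[−S·ln(1−ᾱ)] = 0.161·1122/272.473 = 0.66 s.

0.66 s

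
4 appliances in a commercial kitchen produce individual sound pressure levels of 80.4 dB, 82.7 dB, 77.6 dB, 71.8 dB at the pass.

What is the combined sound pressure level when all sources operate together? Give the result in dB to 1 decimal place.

Converting to relative power and adding: 10^(80.4/10) + 10^(82.7/10) + 10^(77.6/10) + 10^(71.8/10) = 3.685e+08.
L_total = 10·log₁₀(3.685e+08) = 85.7 dB.

85.7 dB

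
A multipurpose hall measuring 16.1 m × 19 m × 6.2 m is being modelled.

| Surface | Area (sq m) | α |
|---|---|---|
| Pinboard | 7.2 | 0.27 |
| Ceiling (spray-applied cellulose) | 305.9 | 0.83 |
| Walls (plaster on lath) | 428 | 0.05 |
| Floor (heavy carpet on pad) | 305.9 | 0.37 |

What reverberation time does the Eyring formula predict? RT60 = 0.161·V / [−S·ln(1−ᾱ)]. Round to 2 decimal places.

0.62 s

Total surface area S = 7.2 + 305.9 + 428 + 305.9 = 1047.0 sq m.
Σ(Sᵢαᵢ) = 7.2×0.27 + 305.9×0.83 + 428×0.05 + 305.9×0.37 = 390.424.
ᾱ = 390.424 / 1047.0 = 0.3729.
−S·ln(1−ᾱ) = −1047.0 × ln(1 − 0.3729) = 488.582.
V = 16.1 × 19 × 6.2 = 1896.58 m³.
T = 0.161·V/[−S·ln(1−ᾱ)] = 0.161·1896.58/488.582 = 0.62 s.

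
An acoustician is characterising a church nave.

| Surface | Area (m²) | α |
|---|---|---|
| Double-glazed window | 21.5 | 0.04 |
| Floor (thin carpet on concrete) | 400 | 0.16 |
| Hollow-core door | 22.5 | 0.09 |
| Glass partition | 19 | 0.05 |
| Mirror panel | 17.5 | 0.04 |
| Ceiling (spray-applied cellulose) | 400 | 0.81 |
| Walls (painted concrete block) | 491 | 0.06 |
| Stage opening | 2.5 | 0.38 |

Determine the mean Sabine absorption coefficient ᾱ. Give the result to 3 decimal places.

S = Σ Sᵢ = 21.5 + 400 + 22.5 + 19 + 17.5 + 400 + 491 + 2.5 = 1374.0 m².
Weighted sum Σ Sα = 422.945.
ᾱ = A/S = 0.308.

0.308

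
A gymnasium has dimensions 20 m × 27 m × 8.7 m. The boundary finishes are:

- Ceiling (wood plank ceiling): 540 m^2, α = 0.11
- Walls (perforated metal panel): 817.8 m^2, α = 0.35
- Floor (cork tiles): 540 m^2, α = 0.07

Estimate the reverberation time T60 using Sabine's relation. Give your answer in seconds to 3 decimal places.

Equivalent absorption area: A = 540·0.11 + 817.8·0.35 + 540·0.07 = 383.430 m^2.
Volume V = 20 × 27 × 8.7 = 4698 m³.
Sabine: RT60 = 0.161 × 4698 / 383.430 = 1.973 s.

1.973 s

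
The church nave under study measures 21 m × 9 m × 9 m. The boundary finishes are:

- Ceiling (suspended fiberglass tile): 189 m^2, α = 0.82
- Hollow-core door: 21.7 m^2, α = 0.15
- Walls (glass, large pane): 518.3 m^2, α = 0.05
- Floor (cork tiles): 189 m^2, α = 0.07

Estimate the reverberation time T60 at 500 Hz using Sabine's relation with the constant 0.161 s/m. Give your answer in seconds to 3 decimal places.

Total absorption A = 189×0.82 + 21.7×0.15 + 518.3×0.05 + 189×0.07
  = 154.980 + 3.255 + 25.915 + 13.230 = 197.380 m^2 sabins.
Room volume: 1701 m³.
RT60 = 0.161 · V / A = 0.161 × 1701 / 197.380 = 1.387 s.

1.387 sec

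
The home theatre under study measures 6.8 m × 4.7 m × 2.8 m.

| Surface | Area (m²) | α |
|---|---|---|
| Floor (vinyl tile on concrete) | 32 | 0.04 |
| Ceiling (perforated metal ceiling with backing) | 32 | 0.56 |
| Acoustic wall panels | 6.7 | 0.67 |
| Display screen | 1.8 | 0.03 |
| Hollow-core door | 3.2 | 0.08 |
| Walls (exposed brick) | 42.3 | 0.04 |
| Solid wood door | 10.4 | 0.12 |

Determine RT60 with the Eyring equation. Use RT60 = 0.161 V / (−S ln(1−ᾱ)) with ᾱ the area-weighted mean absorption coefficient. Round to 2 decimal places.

S = Σ Sᵢ = 128.4 m².
Absorption A = 32×0.04 + 32×0.56 + 6.7×0.67 + 1.8×0.03 + 3.2×0.08 + 42.3×0.04 + 10.4×0.12 = 26.939 sabins.
Mean coefficient ᾱ = A/S = 0.2098.
−S·ln(1−ᾱ) = −128.4 × ln(1 − 0.2098) = 30.234.
V = 6.8 × 4.7 × 2.8 = 89.488 m³.
T = 0.161·V/[−S·ln(1−ᾱ)] = 0.161·89.488/30.234 = 0.48 s.

0.48 seconds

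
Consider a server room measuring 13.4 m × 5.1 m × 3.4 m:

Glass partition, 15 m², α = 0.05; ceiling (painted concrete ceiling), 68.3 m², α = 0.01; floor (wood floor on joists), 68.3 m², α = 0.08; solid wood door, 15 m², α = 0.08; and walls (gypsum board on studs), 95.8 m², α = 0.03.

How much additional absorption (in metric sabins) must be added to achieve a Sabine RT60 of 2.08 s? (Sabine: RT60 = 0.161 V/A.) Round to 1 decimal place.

7.0 sabins

Equivalent absorption area: A₁ = 15·0.05 + 68.3·0.01 + 68.3·0.08 + 15·0.08 + 95.8·0.03 = 10.971 m².
V = 232.356 m³. Required absorption A₂ = 0.161 × 232.356 / 2.08 = 17.985 sabins.
Shortfall: 17.985 − 10.971 = 7.0 sabins.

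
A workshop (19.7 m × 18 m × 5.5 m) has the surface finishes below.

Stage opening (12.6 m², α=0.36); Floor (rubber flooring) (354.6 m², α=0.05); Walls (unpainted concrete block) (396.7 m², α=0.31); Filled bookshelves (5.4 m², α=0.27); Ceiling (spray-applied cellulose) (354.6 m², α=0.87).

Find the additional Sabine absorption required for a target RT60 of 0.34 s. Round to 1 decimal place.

Total absorption A₁ = 12.6×0.36 + 354.6×0.05 + 396.7×0.31 + 5.4×0.27 + 354.6×0.87
  = 4.536 + 17.730 + 122.977 + 1.458 + 308.502 = 455.203 m² sabins.
For T = 0.34 s, need A₂ = 0.161·V/T = 0.161·1950.3/0.34 = 923.524 sabins.
Additional absorption ΔA = 923.524 − 455.203 = 468.3 sabins.

468.3 sabins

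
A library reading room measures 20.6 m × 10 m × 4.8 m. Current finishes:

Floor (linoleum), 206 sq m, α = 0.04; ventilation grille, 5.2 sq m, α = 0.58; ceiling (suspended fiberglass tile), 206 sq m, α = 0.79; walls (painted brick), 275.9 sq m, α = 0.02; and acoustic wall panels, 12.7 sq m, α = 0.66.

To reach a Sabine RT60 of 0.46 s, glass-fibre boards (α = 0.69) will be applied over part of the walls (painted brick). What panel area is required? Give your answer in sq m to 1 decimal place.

236.1

A₁ = Σ Sᵢαᵢ = 206*0.04 + 5.2*0.58 + 206*0.79 + 275.9*0.02 + 12.7*0.66 = 187.896 sabins.
Required A₂ = 0.161·988.8/0.46 = 346.080 sabins.
Absorption to add: 346.080 − 187.896 = 158.184 sabins.
Net gain per sq m: Δα = 0.69 − 0.02 = 0.67.
Area = ΔA/Δα = 158.184/0.67 = 236.1 sq m.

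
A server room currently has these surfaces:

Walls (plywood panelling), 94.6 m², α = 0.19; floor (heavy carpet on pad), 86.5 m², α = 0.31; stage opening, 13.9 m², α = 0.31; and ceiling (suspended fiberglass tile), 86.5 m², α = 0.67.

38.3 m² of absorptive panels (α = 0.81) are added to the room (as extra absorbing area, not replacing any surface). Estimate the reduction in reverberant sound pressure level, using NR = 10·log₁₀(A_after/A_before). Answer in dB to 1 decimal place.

Total absorption A_before = 94.6*0.19 + 86.5*0.31 + 13.9*0.31 + 86.5*0.67
  = 17.974 + 26.815 + 4.309 + 57.955 = 107.053 m² sabins.
Added absorption = 38.3 × 0.81 = 31.023 sabins.
New total A_after = 138.076 sabins.
Reduction = 10 log₁₀(A_after/A_before) = 10 log₁₀(1.2898) = 1.1 dB.

1.1 dB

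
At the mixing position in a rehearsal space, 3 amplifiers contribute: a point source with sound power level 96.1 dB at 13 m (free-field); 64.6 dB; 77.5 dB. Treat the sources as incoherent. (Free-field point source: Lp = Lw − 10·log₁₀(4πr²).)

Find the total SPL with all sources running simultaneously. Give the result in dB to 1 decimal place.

Source at 13 m: Lp = 96.1 − 10·log₁₀(4π·13²) = 96.1 − 10·log₁₀(2123.717) = 62.8 dB.
Σ 10^(Lᵢ/10) = 6.102e+07.
L_total = 10·log₁₀(6.102e+07) = 77.9 dB.

77.9 dB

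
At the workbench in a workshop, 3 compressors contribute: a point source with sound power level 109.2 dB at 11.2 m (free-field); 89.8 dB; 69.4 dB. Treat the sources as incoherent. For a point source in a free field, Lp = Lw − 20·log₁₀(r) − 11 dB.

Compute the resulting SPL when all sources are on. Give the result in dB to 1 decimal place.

Source at 11.2 m: Lp = 109.2 − 20·log₁₀(11.2) − 11 = 77.2 dB.
Sum in the linear (power) domain: Σ 10^(Lᵢ/10) = 10^(77.2/10) + 10^(89.8/10) + 10^(69.4/10) = 1.016e+09.
Combined level = 10 log₁₀(1.016e+09) = 90.1 dB.

90.1 dB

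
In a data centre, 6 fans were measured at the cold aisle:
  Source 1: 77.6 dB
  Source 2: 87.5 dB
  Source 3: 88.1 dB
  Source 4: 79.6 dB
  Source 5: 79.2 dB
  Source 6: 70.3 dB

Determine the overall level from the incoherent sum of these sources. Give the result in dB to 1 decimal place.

91.6 dB

Converting to relative power and adding: 10^(77.6/10) + 10^(87.5/10) + 10^(88.1/10) + 10^(79.6/10) + 10^(79.2/10) + 10^(70.3/10) = 1.451e+09.
Combined level = 10 log₁₀(1.451e+09) = 91.6 dB.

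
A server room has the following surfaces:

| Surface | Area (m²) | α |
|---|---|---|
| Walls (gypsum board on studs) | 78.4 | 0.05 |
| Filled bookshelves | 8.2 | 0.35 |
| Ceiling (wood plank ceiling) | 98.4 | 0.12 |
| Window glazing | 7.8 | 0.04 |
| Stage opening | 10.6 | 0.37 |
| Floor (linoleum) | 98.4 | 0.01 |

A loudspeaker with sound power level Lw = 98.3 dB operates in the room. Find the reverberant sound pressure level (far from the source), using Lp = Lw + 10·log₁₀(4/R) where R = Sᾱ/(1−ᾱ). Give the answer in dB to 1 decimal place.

A = 23.816 sabins; S = 301.8 m².
ᾱ = 23.816/301.8 = 0.0789; R = Sᾱ/(1−ᾱ) = 23.816/(1−0.0789) = 25.856 m².
Lp = Lw + 10 log₁₀(4/R) = 98.3 -8.11 = 90.2 dB.

90.2 dB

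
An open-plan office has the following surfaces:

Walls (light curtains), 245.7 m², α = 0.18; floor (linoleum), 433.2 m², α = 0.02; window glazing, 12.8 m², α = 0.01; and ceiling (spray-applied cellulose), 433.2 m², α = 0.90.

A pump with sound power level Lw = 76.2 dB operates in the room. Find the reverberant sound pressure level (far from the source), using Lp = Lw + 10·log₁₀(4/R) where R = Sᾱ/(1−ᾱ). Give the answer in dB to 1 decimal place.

53.6 dB

Σ(Sᵢαᵢ) = 245.7×0.18 + 433.2×0.02 + 12.8×0.01 + 433.2×0.90 = 442.898; total area S = 1124.9 m².
ᾱ = 442.898/1124.9 = 0.3937; R = Sᾱ/(1−ᾱ) = 442.898/(1−0.3937) = 730.493 m².
Lp = Lw + 10 log₁₀(4/R) = 76.2 -22.62 = 53.6 dB.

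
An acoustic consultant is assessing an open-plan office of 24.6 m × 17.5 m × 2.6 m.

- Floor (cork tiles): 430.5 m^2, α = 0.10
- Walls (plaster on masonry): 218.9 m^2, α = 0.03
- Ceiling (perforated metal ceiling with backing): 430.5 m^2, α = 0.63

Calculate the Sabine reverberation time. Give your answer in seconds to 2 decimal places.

0.56 sec

A = Σ Sᵢαᵢ = 430.5×0.10 + 218.9×0.03 + 430.5×0.63 = 320.832 sabins.
V = 24.6·17.5·2.6 = 1119.3 m³.
Sabine: RT60 = 0.161 × 1119.3 / 320.832 = 0.56 s.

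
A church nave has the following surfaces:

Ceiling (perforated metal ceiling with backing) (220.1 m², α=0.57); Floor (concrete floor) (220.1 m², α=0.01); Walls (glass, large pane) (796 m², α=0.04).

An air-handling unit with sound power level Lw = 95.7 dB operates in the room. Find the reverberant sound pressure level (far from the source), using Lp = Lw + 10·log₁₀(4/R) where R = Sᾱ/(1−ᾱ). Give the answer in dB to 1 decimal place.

79.1 dB

Σ(Sᵢαᵢ) = 220.1·0.57 + 220.1·0.01 + 796·0.04 = 159.498; total area S = 1236.2 m².
ᾱ = 159.498/1236.2 = 0.1290; R = Sᾱ/(1−ᾱ) = 159.498/(1−0.1290) = 183.121 m².
Lp = 95.7 + 10·log₁₀(4/183.121) = 95.7 + (-16.61) = 79.1 dB.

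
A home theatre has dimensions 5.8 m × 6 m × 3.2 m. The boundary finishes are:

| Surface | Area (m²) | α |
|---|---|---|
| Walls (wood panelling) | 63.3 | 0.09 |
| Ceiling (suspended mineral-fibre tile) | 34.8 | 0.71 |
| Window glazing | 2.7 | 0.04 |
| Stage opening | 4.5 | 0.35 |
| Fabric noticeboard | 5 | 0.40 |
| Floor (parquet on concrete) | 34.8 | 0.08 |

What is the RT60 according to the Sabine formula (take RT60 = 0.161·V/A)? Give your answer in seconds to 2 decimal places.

Equivalent absorption area: A = 63.3*0.09 + 34.8*0.71 + 2.7*0.04 + 4.5*0.35 + 5*0.40 + 34.8*0.08 = 36.872 m².
Room volume: 111.36 m³.
T = 0.161 V/A = 0.161·111.36/36.872 = 0.49 s.

0.49 sec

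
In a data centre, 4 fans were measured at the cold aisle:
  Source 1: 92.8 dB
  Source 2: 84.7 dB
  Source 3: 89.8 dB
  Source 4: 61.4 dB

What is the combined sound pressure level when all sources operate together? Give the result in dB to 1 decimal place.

Σ 10^(Lᵢ/10) = 3.157e+09.
Combined level = 10 log₁₀(3.157e+09) = 95.0 dB.

95.0 dB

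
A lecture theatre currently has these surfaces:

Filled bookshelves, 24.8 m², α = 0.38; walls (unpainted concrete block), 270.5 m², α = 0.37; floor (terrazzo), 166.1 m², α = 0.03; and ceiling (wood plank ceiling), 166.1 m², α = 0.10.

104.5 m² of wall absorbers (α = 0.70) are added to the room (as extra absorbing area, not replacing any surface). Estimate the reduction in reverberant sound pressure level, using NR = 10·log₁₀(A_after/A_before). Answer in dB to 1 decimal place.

1.9 dB

A_before = Σ Sᵢαᵢ = 24.8*0.38 + 270.5*0.37 + 166.1*0.03 + 166.1*0.10 = 131.102 sabins.
Added absorption = 104.5 × 0.70 = 73.150 sabins.
New total A_after = 204.252 sabins.
Reduction = 10 log₁₀(A_after/A_before) = 10 log₁₀(1.5580) = 1.9 dB.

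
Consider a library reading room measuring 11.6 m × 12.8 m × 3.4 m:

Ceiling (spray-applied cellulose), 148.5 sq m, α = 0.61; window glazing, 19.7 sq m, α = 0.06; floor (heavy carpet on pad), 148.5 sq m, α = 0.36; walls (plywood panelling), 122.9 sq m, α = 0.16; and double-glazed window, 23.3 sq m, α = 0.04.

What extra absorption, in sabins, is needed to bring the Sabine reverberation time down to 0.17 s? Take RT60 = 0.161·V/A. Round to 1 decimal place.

312.3 sabins

A₁ = Σ Sᵢαᵢ = 148.5*0.61 + 19.7*0.06 + 148.5*0.36 + 122.9*0.16 + 23.3*0.04 = 165.823 sabins.
V = 504.832 m³. Required absorption A₂ = 0.161 × 504.832 / 0.17 = 478.106 sabins.
Additional absorption ΔA = 478.106 − 165.823 = 312.3 sabins.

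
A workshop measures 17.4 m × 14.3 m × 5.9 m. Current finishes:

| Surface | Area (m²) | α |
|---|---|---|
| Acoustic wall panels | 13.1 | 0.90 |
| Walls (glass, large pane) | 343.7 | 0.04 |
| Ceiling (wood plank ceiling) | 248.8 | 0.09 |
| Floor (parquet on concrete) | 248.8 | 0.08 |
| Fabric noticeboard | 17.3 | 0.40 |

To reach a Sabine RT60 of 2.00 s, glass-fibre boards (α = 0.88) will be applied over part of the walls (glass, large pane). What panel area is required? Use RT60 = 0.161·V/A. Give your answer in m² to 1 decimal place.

51.7

Summing Sᵢαᵢ: 11.790 + 13.748 + 22.392 + 19.904 + 6.920 → A₁ = 74.754 sabins.
Required A₂ = 0.161·1468.038/2.00 = 118.177 sabins.
ΔA needed = 118.177 − 74.754 = 43.423 sabins.
Each m² of panel replacing the walls (glass, large pane) adds (0.88 − 0.04) = 0.84 sabins.
Area = ΔA/Δα = 43.423/0.84 = 51.7 m².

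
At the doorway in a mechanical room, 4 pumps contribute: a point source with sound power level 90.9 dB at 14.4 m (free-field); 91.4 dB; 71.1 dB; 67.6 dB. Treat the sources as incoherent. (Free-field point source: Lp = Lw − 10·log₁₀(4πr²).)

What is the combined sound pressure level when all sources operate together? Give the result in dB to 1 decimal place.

91.5 dB

Source at 14.4 m: Lp = 90.9 − 10·log₁₀(4π·14.4²) = 90.9 − 10·log₁₀(2605.763) = 56.7 dB.
Sum in the linear (power) domain: Σ 10^(Lᵢ/10) = 10^(56.7/10) + 10^(91.4/10) + 10^(71.1/10) + 10^(67.6/10) = 1.399e+09.
L_total = 10·log₁₀(1.399e+09) = 91.5 dB.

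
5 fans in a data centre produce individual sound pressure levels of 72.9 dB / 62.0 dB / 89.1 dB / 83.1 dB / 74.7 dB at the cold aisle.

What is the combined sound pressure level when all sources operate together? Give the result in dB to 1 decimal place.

Converting to relative power and adding: 10^(72.9/10) + 10^(62.0/10) + 10^(89.1/10) + 10^(83.1/10) + 10^(74.7/10) = 1.068e+09.
L_total = 10·log₁₀(1.068e+09) = 90.3 dB.

90.3 dB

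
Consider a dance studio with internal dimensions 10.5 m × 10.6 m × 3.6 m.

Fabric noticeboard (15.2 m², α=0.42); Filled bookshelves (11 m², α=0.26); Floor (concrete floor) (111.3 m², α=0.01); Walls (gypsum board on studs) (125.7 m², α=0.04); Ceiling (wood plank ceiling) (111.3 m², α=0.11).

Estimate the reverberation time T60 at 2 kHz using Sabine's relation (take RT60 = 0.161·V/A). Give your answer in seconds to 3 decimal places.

Summing Sᵢαᵢ: 6.384 + 2.860 + 1.113 + 5.028 + 12.243 → A = 27.628 sabins.
Room volume: 400.68 m³.
RT60 = 0.161 · V / A = 0.161 × 400.68 / 27.628 = 2.335 s.

2.335 s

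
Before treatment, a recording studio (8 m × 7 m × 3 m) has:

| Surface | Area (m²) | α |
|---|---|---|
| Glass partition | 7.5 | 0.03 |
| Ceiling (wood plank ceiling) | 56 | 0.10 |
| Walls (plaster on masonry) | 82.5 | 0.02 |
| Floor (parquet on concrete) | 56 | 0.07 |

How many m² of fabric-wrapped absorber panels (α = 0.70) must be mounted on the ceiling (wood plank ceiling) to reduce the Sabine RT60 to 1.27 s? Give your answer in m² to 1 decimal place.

Summing Sᵢαᵢ: 0.225 + 5.600 + 1.650 + 3.920 → A₁ = 11.395 sabins.
V = 168 m³. Target absorption A₂ = 0.161 × 168 / 1.27 = 21.298 sabins.
ΔA needed = 21.298 − 11.395 = 9.903 sabins.
Net gain per m²: Δα = 0.70 − 0.10 = 0.60.
Area = ΔA/Δα = 9.903/0.60 = 16.5 m².

16.5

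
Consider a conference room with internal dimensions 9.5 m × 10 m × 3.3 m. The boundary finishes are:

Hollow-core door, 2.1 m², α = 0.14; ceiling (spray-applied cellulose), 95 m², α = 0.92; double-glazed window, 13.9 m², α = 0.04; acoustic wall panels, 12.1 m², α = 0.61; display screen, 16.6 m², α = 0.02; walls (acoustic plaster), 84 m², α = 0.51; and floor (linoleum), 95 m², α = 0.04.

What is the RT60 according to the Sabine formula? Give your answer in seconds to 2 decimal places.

Equivalent absorption area: A = 2.1*0.14 + 95*0.92 + 13.9*0.04 + 12.1*0.61 + 16.6*0.02 + 84*0.51 + 95*0.04 = 142.603 m².
Volume V = 9.5 × 10 × 3.3 = 313.5 m³.
T = 0.161 V/A = 0.161·313.5/142.603 = 0.35 s.

0.35 seconds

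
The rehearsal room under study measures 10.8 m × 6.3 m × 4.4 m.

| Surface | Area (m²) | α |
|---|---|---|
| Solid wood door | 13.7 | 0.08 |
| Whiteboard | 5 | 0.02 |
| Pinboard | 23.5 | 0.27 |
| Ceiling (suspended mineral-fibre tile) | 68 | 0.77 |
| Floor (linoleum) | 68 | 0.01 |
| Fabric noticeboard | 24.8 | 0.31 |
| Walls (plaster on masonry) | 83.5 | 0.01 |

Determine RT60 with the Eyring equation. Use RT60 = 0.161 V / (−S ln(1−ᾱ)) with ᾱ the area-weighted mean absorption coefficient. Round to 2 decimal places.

0.61 sec

S = Σ Sᵢ = 286.5 m².
Absorption A = 13.7×0.08 + 5×0.02 + 23.5×0.27 + 68×0.77 + 68×0.01 + 24.8×0.31 + 83.5×0.01 = 69.104 sabins.
Mean coefficient ᾱ = A/S = 0.2412.
Eyring denominator: −S ln(1−ᾱ) = 79.079.
V = 10.8 × 6.3 × 4.4 = 299.376 m³.
T = 0.161·V/[−S·ln(1−ᾱ)] = 0.161·299.376/79.079 = 0.61 s.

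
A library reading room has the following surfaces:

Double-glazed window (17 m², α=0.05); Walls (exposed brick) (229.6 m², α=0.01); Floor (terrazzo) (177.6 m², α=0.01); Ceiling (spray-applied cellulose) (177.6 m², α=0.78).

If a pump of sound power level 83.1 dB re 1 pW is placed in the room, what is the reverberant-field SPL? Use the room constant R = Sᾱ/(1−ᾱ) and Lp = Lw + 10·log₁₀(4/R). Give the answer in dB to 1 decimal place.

Σ(Sᵢαᵢ) = 17·0.05 + 229.6·0.01 + 177.6·0.01 + 177.6·0.78 = 143.450; total area S = 601.8 m².
ᾱ = 143.450/601.8 = 0.2384; R = Sᾱ/(1−ᾱ) = 143.450/(1−0.2384) = 188.353 m².
Lp = Lw + 10 log₁₀(4/R) = 83.1 -16.73 = 66.4 dB.

66.4 dB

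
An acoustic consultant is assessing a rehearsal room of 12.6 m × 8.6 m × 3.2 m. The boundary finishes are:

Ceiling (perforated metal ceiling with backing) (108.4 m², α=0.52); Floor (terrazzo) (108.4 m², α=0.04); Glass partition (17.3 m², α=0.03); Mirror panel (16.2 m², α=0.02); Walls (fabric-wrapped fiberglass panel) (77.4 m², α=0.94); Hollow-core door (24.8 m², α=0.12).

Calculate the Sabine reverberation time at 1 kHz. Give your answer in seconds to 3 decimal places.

Summing Sᵢαᵢ: 56.368 + 4.336 + 0.519 + 0.324 + 72.756 + 2.976 → A = 137.279 sabins.
Room volume: 346.752 m³.
RT60 = 0.161 · V / A = 0.161 × 346.752 / 137.279 = 0.407 s.

0.407 seconds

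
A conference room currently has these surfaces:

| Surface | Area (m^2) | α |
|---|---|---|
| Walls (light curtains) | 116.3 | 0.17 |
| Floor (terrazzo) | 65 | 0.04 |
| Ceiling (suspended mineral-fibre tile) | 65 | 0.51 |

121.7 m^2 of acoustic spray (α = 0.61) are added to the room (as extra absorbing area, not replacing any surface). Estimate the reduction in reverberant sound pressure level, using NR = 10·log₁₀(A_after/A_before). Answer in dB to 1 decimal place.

3.7 dB

Equivalent absorption area: A_before = 116.3·0.17 + 65·0.04 + 65·0.51 = 55.521 m^2.
Treatment contributes 121.7·0.61 = 74.237 sabins.
A_after = 55.521 + 74.237 = 129.758 sabins.
Reduction = 10 log₁₀(A_after/A_before) = 10 log₁₀(2.3371) = 3.7 dB.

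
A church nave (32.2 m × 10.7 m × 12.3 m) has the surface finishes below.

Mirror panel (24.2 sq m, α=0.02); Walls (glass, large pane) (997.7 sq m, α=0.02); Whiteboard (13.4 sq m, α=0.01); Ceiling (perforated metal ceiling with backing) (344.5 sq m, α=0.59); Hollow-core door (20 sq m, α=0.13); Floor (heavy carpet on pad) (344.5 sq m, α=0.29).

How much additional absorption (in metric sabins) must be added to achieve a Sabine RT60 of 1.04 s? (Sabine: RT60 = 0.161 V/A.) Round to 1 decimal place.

Equivalent absorption area: A₁ = 24.2×0.02 + 997.7×0.02 + 13.4×0.01 + 344.5×0.59 + 20×0.13 + 344.5×0.29 = 326.332 sq m.
V = 4237.842 m³. Required absorption A₂ = 0.161 × 4237.842 / 1.04 = 656.051 sabins.
ΔA = A₂ − A₁ = 656.051 − 326.332 = 329.7 sabins.

329.7 sabins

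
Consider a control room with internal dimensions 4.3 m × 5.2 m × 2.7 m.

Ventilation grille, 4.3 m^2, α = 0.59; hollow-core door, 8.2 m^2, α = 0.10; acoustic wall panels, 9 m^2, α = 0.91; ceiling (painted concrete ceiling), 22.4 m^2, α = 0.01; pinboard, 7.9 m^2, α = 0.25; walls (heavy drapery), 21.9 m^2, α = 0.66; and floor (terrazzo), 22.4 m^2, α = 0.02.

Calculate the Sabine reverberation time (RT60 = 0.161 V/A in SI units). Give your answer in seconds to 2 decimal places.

Equivalent absorption area: A = 4.3·0.59 + 8.2·0.10 + 9·0.91 + 22.4·0.01 + 7.9·0.25 + 21.9·0.66 + 22.4·0.02 = 28.648 m^2.
Room volume: 60.372 m³.
T = 0.161 V/A = 0.161·60.372/28.648 = 0.34 s.

0.34 s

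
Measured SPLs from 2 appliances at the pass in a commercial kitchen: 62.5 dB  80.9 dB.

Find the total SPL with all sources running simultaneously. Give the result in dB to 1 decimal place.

Sum in the linear (power) domain: Σ 10^(Lᵢ/10) = 10^(62.5/10) + 10^(80.9/10) = 1.248e+08.
Combined level = 10 log₁₀(1.248e+08) = 81.0 dB.

81.0 dB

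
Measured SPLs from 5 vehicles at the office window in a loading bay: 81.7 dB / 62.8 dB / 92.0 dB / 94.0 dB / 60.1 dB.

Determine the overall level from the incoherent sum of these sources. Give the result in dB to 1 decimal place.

96.3 dB

Converting to relative power and adding: 10^(81.7/10) + 10^(62.8/10) + 10^(92.0/10) + 10^(94.0/10) + 10^(60.1/10) = 4.248e+09.
Combined level = 10 log₁₀(4.248e+09) = 96.3 dB.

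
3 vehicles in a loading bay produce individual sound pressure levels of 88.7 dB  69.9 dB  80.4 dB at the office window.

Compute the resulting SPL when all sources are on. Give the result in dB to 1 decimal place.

Σ 10^(Lᵢ/10) = 8.607e+08.
Back to dB: 10·log₁₀ Σ = 89.3 dB.

89.3 dB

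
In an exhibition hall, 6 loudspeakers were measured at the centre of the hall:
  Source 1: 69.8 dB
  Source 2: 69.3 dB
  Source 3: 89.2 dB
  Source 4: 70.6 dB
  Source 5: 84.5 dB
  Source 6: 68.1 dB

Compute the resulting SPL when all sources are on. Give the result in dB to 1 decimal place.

Σ 10^(Lᵢ/10) = 1.15e+09.
L_total = 10·log₁₀(1.15e+09) = 90.6 dB.

90.6 dB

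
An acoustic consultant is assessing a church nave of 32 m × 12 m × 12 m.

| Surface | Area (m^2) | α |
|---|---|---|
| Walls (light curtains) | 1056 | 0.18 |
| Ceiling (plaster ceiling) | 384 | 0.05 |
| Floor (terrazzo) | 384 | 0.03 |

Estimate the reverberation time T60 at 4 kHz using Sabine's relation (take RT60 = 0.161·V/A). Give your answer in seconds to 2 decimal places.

Total absorption A = 1056×0.18 + 384×0.05 + 384×0.03
  = 190.080 + 19.200 + 11.520 = 220.800 m^2 sabins.
V = 32·12·12 = 4608 m³.
T = 0.161 V/A = 0.161·4608/220.800 = 3.36 s.

3.36 sec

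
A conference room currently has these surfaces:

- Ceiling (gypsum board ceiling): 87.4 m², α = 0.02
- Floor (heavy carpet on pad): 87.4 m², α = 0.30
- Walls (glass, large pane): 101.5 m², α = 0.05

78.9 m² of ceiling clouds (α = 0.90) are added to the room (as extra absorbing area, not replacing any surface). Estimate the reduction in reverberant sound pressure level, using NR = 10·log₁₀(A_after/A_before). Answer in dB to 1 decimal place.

5.0 dB

Equivalent absorption area: A_before = 87.4·0.02 + 87.4·0.30 + 101.5·0.05 = 33.043 m².
Added absorption = 78.9 × 0.90 = 71.010 sabins.
New total A_after = 104.053 sabins.
Reduction = 10 log₁₀(A_after/A_before) = 10 log₁₀(3.1490) = 5.0 dB.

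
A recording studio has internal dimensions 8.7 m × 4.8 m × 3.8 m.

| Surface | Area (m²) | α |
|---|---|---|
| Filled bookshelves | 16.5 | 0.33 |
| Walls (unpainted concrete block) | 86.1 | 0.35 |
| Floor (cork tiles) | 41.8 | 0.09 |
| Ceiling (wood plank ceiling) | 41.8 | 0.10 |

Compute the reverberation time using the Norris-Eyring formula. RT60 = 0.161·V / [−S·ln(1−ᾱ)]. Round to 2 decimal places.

Total surface area S = 16.5 + 86.1 + 41.8 + 41.8 = 186.2 m².
Σ(Sᵢαᵢ) = 16.5×0.33 + 86.1×0.35 + 41.8×0.09 + 41.8×0.10 = 43.522.
Mean coefficient ᾱ = A/S = 0.2337.
−S·ln(1−ᾱ) = −186.2 × ln(1 − 0.2337) = 49.563.
V = 8.7 × 4.8 × 3.8 = 158.688 m³.
T = 0.161·V/[−S·ln(1−ᾱ)] = 0.161·158.688/49.563 = 0.52 s.

0.52 s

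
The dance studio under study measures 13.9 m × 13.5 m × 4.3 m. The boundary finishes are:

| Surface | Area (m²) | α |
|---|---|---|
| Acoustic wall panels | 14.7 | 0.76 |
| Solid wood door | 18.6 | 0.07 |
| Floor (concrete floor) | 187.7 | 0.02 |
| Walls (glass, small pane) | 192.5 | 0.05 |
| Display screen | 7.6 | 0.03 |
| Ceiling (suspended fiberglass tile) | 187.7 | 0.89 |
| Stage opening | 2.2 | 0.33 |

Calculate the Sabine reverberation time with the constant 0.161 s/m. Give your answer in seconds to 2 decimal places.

Equivalent absorption area: A = 14.7×0.76 + 18.6×0.07 + 187.7×0.02 + 192.5×0.05 + 7.6×0.03 + 187.7×0.89 + 2.2×0.33 = 193.860 m².
Room volume: 806.895 m³.
Sabine: RT60 = 0.161 × 806.895 / 193.860 = 0.67 s.

0.67 s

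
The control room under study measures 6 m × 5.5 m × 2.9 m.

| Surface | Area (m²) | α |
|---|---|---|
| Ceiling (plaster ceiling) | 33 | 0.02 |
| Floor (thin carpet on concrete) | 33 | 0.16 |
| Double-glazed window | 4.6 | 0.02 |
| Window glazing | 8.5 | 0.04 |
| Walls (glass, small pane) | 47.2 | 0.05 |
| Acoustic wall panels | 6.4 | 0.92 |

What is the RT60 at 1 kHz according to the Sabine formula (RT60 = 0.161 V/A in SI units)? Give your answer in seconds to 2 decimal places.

Total absorption A = 33×0.02 + 33×0.16 + 4.6×0.02 + 8.5×0.04 + 47.2×0.05 + 6.4×0.92
  = 0.660 + 5.280 + 0.092 + 0.340 + 2.360 + 5.888 = 14.620 m² sabins.
V = 6·5.5·2.9 = 95.7 m³.
Sabine: RT60 = 0.161 × 95.7 / 14.620 = 1.05 s.

1.05 s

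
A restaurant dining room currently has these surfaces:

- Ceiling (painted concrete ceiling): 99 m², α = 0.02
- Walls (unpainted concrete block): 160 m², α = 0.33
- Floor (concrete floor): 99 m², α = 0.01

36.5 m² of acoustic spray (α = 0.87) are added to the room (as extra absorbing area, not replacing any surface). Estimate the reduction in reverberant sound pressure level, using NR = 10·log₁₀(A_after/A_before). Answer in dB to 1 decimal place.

2.0 dB

A_before = Σ Sᵢαᵢ = 99*0.02 + 160*0.33 + 99*0.01 = 55.770 sabins.
Added absorption = 36.5 × 0.87 = 31.755 sabins.
New total A_after = 87.525 sabins.
NR = 10·log₁₀(87.525/55.770) = 2.0 dB.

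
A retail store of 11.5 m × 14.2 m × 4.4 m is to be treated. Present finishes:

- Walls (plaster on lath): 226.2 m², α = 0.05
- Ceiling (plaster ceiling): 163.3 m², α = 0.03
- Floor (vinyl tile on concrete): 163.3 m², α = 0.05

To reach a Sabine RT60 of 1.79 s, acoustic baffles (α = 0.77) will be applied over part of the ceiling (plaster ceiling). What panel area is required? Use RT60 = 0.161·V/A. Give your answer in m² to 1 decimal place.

54.4

Total absorption A₁ = 226.2×0.05 + 163.3×0.03 + 163.3×0.05
  = 11.310 + 4.899 + 8.165 = 24.374 m² sabins.
Required A₂ = 0.161·718.52/1.79 = 64.627 sabins.
ΔA needed = 64.627 − 24.374 = 40.253 sabins.
Net gain per m²: Δα = 0.77 − 0.03 = 0.74.
Panel area = 40.253 / 0.74 = 54.4 m².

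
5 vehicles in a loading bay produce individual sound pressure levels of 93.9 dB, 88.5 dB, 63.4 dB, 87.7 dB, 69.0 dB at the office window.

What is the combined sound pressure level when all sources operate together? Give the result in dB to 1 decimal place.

Converting to relative power and adding: 10^(93.9/10) + 10^(88.5/10) + 10^(63.4/10) + 10^(87.7/10) + 10^(69.0/10) = 3.762e+09.
Back to dB: 10·log₁₀ Σ = 95.8 dB.

95.8 dB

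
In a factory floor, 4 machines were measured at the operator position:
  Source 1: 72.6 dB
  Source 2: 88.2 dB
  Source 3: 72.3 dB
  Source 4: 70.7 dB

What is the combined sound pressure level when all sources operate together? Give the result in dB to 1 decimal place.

Sum in the linear (power) domain: Σ 10^(Lᵢ/10) = 10^(72.6/10) + 10^(88.2/10) + 10^(72.3/10) + 10^(70.7/10) = 7.076e+08.
Combined level = 10 log₁₀(7.076e+08) = 88.5 dB.

88.5 dB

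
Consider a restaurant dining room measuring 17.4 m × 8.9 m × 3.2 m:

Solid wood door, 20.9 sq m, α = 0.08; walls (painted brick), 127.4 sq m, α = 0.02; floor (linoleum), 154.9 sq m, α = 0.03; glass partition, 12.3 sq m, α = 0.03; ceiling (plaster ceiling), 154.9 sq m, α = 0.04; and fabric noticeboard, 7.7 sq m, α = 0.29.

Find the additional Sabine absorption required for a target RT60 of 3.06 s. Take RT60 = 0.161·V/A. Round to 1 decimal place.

8.4 sabins

A₁ = Σ Sᵢαᵢ = 20.9·0.08 + 127.4·0.02 + 154.9·0.03 + 12.3·0.03 + 154.9·0.04 + 7.7·0.29 = 17.665 sabins.
V = 495.552 m³. Required absorption A₂ = 0.161 × 495.552 / 3.06 = 26.073 sabins.
Shortfall: 26.073 − 17.665 = 8.4 sabins.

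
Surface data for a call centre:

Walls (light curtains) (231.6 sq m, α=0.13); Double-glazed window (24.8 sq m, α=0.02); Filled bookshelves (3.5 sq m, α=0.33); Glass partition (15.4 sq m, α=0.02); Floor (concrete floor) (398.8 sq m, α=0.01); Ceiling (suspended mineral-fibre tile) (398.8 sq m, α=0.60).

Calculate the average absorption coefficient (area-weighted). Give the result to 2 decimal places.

0.26

S = Σ Sᵢ = 231.6 + 24.8 + 3.5 + 15.4 + 398.8 + 398.8 = 1072.9 sq m.
A = 231.6×0.13 + 24.8×0.02 + 3.5×0.33 + 15.4×0.02 + 398.8×0.01 + 398.8×0.60 = 275.335 sabins.
ᾱ = A/S = 0.26.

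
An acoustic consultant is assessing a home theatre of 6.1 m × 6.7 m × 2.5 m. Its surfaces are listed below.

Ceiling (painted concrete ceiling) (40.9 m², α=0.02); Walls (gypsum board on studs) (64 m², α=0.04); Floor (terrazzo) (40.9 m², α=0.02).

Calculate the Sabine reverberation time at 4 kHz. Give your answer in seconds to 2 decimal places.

Summing Sᵢαᵢ: 0.818 + 2.560 + 0.818 → A = 4.196 sabins.
Room volume: 102.175 m³.
Sabine: RT60 = 0.161 × 102.175 / 4.196 = 3.92 s.

3.92 seconds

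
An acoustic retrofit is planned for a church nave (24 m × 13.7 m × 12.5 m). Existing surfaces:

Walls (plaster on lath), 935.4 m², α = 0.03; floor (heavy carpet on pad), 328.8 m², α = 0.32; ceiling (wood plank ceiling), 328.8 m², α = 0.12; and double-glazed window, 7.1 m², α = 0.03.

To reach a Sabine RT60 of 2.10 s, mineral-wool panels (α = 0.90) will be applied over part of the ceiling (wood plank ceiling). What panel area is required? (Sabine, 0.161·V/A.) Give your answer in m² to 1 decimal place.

182.2

A₁ = Σ Sᵢαᵢ = 935.4*0.03 + 328.8*0.32 + 328.8*0.12 + 7.1*0.03 = 172.947 sabins.
Required A₂ = 0.161·4110/2.10 = 315.100 sabins.
ΔA needed = 315.100 − 172.947 = 142.153 sabins.
Each m² of panel replacing the ceiling (wood plank ceiling) adds (0.90 − 0.12) = 0.78 sabins.
Panel area = 142.153 / 0.78 = 182.2 m².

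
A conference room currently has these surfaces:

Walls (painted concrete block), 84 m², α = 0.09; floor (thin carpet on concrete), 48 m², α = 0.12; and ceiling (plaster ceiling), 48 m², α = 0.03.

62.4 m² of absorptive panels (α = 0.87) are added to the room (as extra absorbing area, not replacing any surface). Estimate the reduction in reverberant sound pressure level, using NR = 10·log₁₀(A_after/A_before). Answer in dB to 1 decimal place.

6.7 dB

Total absorption A_before = 84*0.09 + 48*0.12 + 48*0.03
  = 7.560 + 5.760 + 1.440 = 14.760 m² sabins.
Treatment contributes 62.4·0.87 = 54.288 sabins.
A_after = 14.760 + 54.288 = 69.048 sabins.
Reduction = 10 log₁₀(A_after/A_before) = 10 log₁₀(4.6780) = 6.7 dB.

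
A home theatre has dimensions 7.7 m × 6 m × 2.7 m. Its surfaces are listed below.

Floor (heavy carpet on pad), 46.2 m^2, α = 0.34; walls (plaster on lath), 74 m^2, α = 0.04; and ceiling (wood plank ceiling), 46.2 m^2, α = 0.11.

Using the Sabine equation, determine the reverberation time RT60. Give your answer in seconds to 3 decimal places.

0.846 s

Equivalent absorption area: A = 46.2·0.34 + 74·0.04 + 46.2·0.11 = 23.750 m^2.
Volume V = 7.7 × 6 × 2.7 = 124.74 m³.
Sabine: RT60 = 0.161 × 124.74 / 23.750 = 0.846 s.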